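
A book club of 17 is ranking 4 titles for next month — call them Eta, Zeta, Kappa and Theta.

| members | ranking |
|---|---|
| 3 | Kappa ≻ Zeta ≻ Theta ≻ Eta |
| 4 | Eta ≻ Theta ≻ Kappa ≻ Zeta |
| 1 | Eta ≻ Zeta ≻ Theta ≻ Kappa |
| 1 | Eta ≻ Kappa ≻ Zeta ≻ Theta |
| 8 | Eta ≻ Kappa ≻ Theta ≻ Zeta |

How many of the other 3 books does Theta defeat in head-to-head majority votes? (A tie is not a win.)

1

Theta against each rival (17 members):
Theta vs Eta: 3 for Theta, 14 for Eta — Eta by 14–3.
Theta vs Zeta: 12 to 5, Theta.
Theta vs Kappa: 4+1 = 5 for Theta, 12 for Kappa — Kappa by 12–5.
Theta beats Zeta; loses to Eta, Kappa — 1 pairwise win.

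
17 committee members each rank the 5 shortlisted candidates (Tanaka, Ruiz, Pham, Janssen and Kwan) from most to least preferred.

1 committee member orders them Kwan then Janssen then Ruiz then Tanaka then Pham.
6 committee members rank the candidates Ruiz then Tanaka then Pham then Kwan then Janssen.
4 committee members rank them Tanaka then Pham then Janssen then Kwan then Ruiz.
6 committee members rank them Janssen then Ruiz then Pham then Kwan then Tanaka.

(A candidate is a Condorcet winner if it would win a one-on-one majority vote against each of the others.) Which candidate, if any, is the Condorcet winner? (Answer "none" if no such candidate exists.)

none

Check each pair by majority over 17 ballots:
Tanaka vs Ruiz: 4 to 13, Ruiz.
Tanaka vs Pham: Tanaka is ranked higher on 1+6+4 = 11 ballots, Pham on 6. Tanaka wins 11–6.
Tanaka vs Janssen: Tanaka preferred on 6+4 = 10 ballots; Tanaka wins 10–7.
Tanaka vs Kwan: 6+4 = 10 for Tanaka, 7 for Kwan — Tanaka by 10–7.
Ruiz vs Pham: Ruiz preferred on 1+6+6 = 13 ballots; Ruiz wins 13–4.
Ruiz vs Janssen: 6 to 11, Janssen.
Ruiz vs Kwan: Ruiz is ranked higher on 6+6 = 12 ballots, Kwan on 5. Ruiz wins 12–5.
Pham vs Janssen: 10 to 7, Pham.
Pham vs Kwan: 6+4+6 = 16 for Pham, 1 for Kwan — Pham by 16–1.
Janssen vs Kwan: 4+6 = 10 for Janssen, 7 for Kwan — Janssen by 10–7.
Each candidate drops at least one matchup (Tanaka loses to Ruiz; Ruiz loses to Janssen; Pham loses to Tanaka; Janssen loses to Tanaka; Kwan loses to Tanaka); the cycle Tanaka → Janssen → Ruiz → Tanaka rules out a Condorcet winner.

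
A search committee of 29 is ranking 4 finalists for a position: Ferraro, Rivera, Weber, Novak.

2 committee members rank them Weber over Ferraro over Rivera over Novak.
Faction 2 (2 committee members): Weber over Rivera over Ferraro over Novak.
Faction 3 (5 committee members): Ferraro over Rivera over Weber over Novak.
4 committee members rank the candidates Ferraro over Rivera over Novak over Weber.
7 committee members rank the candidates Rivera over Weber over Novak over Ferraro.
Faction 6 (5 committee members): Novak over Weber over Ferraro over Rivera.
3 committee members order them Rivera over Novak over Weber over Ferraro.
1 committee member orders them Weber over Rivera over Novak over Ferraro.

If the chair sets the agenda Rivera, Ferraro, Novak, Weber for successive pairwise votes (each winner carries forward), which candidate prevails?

Weber

Round 1: Rivera vs Ferraro — 13–16, Ferraro advances.
Round 2: Ferraro vs Novak — 13–16, Novak advances.
Round 3: Novak vs Weber — 12–17, Weber advances.
Weber survives the agenda.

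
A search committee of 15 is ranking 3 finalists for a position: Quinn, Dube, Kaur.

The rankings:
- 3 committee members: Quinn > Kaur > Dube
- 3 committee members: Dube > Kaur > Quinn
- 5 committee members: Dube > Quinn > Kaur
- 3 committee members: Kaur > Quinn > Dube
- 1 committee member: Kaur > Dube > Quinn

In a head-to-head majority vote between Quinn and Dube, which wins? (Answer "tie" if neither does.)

Dube

Ballots ranking Quinn above Dube: 3 + 3 = 6.
Ballots ranking Dube above Quinn: 15 − 6 = 9.
Dube wins the head-to-head 9–6.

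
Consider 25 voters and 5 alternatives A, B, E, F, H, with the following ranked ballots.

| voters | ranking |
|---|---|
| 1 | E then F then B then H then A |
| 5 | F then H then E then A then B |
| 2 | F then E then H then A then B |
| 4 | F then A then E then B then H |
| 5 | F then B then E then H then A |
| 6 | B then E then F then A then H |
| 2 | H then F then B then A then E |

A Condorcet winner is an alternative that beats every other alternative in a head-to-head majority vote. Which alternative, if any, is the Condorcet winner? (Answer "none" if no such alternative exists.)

Head-to-head results (25 voters):
A vs B: 11 to 14, B.
A vs E: E wins 19–6.
A vs F: F, 25–0.
A vs H: 10 to 15, H.
B–E: B 13–12.
B vs F: B is ranked higher on 6 ballots, F on 19. F wins 19–6.
B–H: B 16–9.
E vs F: F wins 18–7.
E vs H: 1+2+4+5+6 = 18 for E, 7 for H — E by 18–7.
F vs H: F wins 23–2.
Only F has no losses; F is the Condorcet winner.

F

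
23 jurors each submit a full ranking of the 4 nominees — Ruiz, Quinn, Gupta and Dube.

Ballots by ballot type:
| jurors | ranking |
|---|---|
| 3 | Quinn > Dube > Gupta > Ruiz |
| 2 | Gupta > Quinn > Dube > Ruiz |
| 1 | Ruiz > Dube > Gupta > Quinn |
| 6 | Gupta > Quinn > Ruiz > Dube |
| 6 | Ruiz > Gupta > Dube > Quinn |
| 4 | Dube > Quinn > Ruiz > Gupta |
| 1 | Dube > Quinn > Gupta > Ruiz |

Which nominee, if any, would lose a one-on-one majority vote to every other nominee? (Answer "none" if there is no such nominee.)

none

Pairwise majorities:
Ruiz vs Quinn: Ruiz preferred on 1+6 = 7 ballots; Quinn wins 16–7.
Ruiz vs Gupta: 11 to 12, Gupta.
Ruiz vs Dube: Ruiz is ranked higher on 1+6+6 = 13 ballots, Dube on 10. Ruiz wins 13–10.
Quinn vs Gupta: 3+4+1 = 8 for Quinn, 15 for Gupta — Gupta by 15–8.
Quinn vs Dube: 3+2+6 = 11 for Quinn, 12 for Dube — Dube by 12–11.
Gupta vs Dube: 2+6+6 = 14 for Gupta, 9 for Dube — Gupta by 14–9.
No nominee is winless: Ruiz beats Dube; Quinn beats Ruiz; Gupta beats Ruiz; Dube beats Quinn. There is no Condorcet loser.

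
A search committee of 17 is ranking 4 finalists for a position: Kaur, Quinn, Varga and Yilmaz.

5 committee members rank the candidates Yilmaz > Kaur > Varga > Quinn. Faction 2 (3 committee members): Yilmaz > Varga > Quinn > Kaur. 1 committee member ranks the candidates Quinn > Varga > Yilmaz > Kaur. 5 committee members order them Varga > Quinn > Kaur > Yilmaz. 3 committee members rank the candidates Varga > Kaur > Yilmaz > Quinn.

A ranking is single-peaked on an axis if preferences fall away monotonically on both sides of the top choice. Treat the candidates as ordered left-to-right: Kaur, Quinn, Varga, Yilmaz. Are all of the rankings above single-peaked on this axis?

no

Axis positions: Kaur=1, Quinn=2, Varga=3, Yilmaz=4.
Faction 1: ranking walks positions 4-1-3-2; Kaur is ranked above Varga even though Varga lies between Kaur and the peak Yilmaz on the axis — preferences dip and rise again. Not single-peaked.
Faction 2 (peak Yilmaz at position 4): ranking walks positions 4-3-2-1, expanding outward from the peak — single-peaked.
Faction 3 (peak Quinn at position 2): ranking walks positions 2-3-4-1, expanding outward from the peak — single-peaked.
Faction 4 (peak Varga at position 3): ranking walks positions 3-2-1-4, expanding outward from the peak — single-peaked.
Faction 5: ranking walks positions 3-1-4-2; Kaur is ranked above Quinn even though Quinn lies between Kaur and the peak Varga on the axis — preferences dip and rise again. Not single-peaked.
Faction 1 violates single-peakedness, so the profile is not single-peaked on this axis.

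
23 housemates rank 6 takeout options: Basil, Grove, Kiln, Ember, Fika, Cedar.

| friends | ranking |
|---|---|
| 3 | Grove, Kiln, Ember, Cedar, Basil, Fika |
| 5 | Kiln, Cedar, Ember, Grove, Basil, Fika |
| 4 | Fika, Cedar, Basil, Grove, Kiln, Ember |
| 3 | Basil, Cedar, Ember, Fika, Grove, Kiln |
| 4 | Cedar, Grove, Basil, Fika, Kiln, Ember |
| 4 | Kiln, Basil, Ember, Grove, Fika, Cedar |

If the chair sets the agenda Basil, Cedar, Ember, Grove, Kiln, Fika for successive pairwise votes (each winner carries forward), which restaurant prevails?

Kiln

Round 1: Basil vs Cedar — 7–16, Cedar advances.
Round 2: Cedar vs Ember — 16–7, Cedar advances.
Round 3: Cedar vs Grove — 16–7, Cedar advances.
Round 4: Cedar vs Kiln — 11–12, Kiln advances.
Round 5: Kiln vs Fika — 12–11, Kiln advances.
The agenda winner is Kiln.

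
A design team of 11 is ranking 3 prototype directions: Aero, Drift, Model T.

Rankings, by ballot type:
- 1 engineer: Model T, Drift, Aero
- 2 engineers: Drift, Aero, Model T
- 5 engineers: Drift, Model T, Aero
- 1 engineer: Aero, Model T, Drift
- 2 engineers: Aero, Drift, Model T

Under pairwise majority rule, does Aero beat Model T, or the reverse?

Ballots ranking Aero above Model T: 2 + 1 + 2 = 5.
Ballots ranking Model T above Aero: 11 − 5 = 6.
Model T wins the head-to-head 6–5.

Model T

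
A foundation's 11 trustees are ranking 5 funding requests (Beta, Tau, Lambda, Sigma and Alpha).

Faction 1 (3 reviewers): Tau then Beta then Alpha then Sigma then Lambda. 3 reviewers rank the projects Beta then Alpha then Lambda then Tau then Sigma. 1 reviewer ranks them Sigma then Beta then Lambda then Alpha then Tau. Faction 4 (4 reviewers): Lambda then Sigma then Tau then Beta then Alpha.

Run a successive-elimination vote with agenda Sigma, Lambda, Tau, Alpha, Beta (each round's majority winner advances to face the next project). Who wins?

Beta

Round 1: Sigma vs Lambda — 4–7, Lambda advances.
Round 2: Lambda vs Tau — 8–3, Lambda advances.
Round 3: Lambda vs Alpha — 5–6, Alpha advances.
Round 4: Alpha vs Beta — 0–11, Beta advances.
Beta survives the agenda.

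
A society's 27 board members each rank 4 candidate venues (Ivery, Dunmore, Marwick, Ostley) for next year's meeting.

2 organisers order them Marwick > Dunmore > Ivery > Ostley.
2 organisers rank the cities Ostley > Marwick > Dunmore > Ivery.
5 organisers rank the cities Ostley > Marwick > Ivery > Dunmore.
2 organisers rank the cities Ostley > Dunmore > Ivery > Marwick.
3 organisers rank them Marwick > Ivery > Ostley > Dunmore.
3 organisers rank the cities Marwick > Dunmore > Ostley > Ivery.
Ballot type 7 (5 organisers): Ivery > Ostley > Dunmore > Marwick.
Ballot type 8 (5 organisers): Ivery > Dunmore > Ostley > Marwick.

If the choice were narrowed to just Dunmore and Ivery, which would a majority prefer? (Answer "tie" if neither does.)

Ivery

Ballots ranking Dunmore above Ivery: 2 + 2 + 2 + 3 = 9.
Ballots ranking Ivery above Dunmore: 27 − 9 = 18.
Ivery wins the head-to-head 18–9.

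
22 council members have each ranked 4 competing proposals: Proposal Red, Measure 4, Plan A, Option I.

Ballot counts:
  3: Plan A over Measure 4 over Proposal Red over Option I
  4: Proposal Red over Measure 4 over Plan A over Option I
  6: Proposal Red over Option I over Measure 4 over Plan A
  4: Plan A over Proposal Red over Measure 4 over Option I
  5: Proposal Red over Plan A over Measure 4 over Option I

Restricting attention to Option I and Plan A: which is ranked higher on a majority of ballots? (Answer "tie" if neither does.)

Ballots ranking Option I above Plan A: 6.
Ballots ranking Plan A above Option I: 22 − 6 = 16.
Plan A wins the head-to-head 16–6.

Plan A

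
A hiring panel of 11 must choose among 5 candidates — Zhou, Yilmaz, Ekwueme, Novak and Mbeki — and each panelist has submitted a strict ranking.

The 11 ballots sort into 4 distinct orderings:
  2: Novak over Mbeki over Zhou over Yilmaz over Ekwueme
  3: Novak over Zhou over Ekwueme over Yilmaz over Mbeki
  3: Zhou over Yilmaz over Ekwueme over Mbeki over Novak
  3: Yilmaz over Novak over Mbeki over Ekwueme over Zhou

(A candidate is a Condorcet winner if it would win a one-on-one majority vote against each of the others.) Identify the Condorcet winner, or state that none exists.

Head-to-head results (11 committee members):
Zhou vs Yilmaz: Zhou is ranked higher on 2+3+3 = 8 ballots, Yilmaz on 3. Zhou wins 8–3.
Zhou vs Ekwueme: 8 to 3, Zhou.
Zhou vs Novak: 3 to 8, Novak.
Zhou–Mbeki: Zhou 6–5.
Yilmaz vs Ekwueme: Yilmaz, 8–3.
Yilmaz vs Novak: Yilmaz, 6–5.
Yilmaz vs Mbeki: Yilmaz, 9–2.
Ekwueme vs Novak: 3 for Ekwueme, 8 for Novak — Novak by 8–3.
Ekwueme vs Mbeki: Ekwueme preferred on 3+3 = 6 ballots; Ekwueme wins 6–5.
Novak vs Mbeki: 2+3+3 = 8 for Novak, 3 for Mbeki — Novak by 8–3.
Every candidate loses at least once (Zhou loses to Novak; Yilmaz loses to Zhou; Ekwueme loses to Zhou; Novak loses to Yilmaz; Mbeki loses to Zhou). The majority relation contains the cycle Zhou > Yilmaz > Novak > Zhou, so there is no Condorcet winner.

none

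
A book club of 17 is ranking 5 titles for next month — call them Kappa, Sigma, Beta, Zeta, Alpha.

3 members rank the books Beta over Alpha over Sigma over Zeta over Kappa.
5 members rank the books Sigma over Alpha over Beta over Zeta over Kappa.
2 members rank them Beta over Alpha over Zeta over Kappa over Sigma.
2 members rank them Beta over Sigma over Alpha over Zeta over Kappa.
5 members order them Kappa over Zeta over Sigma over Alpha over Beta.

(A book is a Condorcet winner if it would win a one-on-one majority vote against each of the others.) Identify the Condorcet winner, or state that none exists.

Check each pair by majority over 17 ballots:
Kappa vs Sigma: 2+5 = 7 for Kappa, 10 for Sigma — Sigma by 10–7.
Kappa vs Beta: Beta wins 12–5.
Kappa vs Zeta: 5 for Kappa, 12 for Zeta — Zeta by 12–5.
Kappa vs Alpha: Alpha wins 12–5.
Sigma vs Beta: Sigma wins 10–7.
Sigma–Zeta: Sigma 10–7.
Sigma vs Alpha: Sigma, 12–5.
Beta vs Zeta: 3+5+2+2 = 12 for Beta, 5 for Zeta — Beta by 12–5.
Beta vs Alpha: Beta preferred on 3+2+2 = 7 ballots; Alpha wins 10–7.
Zeta vs Alpha: 5 to 12, Alpha.
Only Sigma has no losses; Sigma is the Condorcet winner.

Sigma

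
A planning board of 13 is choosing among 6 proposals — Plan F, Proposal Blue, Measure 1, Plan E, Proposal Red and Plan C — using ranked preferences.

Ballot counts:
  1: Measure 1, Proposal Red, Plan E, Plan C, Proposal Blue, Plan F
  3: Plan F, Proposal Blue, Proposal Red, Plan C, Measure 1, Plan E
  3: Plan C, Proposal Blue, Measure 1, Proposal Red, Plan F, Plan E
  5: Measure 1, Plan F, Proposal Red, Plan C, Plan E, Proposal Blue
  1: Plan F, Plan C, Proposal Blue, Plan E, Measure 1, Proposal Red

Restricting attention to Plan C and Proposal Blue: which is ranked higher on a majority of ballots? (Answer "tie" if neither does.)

Plan C

Ballots ranking Plan C above Proposal Blue: 1 + 3 + 5 + 1 = 10.
Ballots ranking Proposal Blue above Plan C: 13 − 10 = 3.
Plan C wins the head-to-head 10–3.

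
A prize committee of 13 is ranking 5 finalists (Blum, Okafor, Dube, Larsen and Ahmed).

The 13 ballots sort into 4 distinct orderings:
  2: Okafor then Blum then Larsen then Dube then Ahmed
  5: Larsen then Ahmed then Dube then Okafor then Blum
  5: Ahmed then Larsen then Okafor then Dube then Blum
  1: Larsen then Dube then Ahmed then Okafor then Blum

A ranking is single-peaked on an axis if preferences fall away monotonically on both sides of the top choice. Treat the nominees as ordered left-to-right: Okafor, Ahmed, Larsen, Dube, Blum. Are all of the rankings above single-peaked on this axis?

no

Axis positions: Okafor=1, Ahmed=2, Larsen=3, Dube=4, Blum=5.
Bloc 1: ranking walks positions 1-5-3-4-2; Blum is ranked above Ahmed even though Ahmed lies between Blum and the peak Okafor on the axis — preferences dip and rise again. Not single-peaked.
Bloc 2 (peak Larsen at position 3): ranking walks positions 3-2-4-1-5, expanding outward from the peak — single-peaked.
Bloc 3 (peak Ahmed at position 2): ranking walks positions 2-3-1-4-5, expanding outward from the peak — single-peaked.
Bloc 4 (peak Larsen at position 3): ranking walks positions 3-4-2-1-5, expanding outward from the peak — single-peaked.
Bloc 1 violates single-peakedness, so the profile is not single-peaked on this axis.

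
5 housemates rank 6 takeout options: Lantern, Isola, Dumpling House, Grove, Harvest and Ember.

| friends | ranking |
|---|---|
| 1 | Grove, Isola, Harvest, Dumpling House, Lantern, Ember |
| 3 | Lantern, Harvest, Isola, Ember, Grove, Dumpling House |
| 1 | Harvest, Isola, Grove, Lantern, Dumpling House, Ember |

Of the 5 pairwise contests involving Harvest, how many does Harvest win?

Harvest against each rival (5 friends):
Harvest–Lantern: Lantern 3–2.
Harvest–Isola: Harvest 4–1.
Harvest–Dumpling House: Harvest 5–0.
Harvest vs Grove: 4 to 1, Harvest.
Harvest vs Ember: Harvest, 5–0.
Harvest beats Isola, Dumpling House, Grove, Ember; loses to Lantern — 4 pairwise wins.

4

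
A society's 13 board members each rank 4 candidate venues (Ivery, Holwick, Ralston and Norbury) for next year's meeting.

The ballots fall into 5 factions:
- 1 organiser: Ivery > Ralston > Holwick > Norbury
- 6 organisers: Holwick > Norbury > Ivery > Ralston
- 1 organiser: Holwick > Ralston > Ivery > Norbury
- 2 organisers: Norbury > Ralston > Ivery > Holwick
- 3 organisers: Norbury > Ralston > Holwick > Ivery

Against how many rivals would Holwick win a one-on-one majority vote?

3

Holwick against each rival (13 organisers):
Holwick vs Ivery: Holwick preferred on 6+1+3 = 10 ballots; Holwick wins 10–3.
Holwick vs Ralston: Holwick wins 7–6.
Holwick vs Norbury: 8 to 5, Holwick.
Holwick beats Ivery, Ralston, Norbury — 3 pairwise wins.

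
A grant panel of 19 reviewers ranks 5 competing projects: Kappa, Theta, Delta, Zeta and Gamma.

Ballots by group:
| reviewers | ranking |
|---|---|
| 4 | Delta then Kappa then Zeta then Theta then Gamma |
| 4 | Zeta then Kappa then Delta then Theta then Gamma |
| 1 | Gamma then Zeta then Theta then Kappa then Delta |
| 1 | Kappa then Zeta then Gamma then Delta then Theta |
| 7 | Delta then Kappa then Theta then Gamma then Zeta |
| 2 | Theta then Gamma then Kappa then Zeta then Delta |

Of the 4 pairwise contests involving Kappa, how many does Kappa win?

Kappa against each rival (19 reviewers):
Kappa vs Theta: 4+4+1+7 = 16 for Kappa, 3 for Theta — Kappa by 16–3.
Kappa vs Delta: 4+1+1+2 = 8 for Kappa, 11 for Delta — Delta by 11–8.
Kappa vs Zeta: Kappa preferred on 4+1+7+2 = 14 ballots; Kappa wins 14–5.
Kappa–Gamma: Kappa 16–3.
Kappa beats Theta, Zeta, Gamma; loses to Delta — 3 pairwise wins.

3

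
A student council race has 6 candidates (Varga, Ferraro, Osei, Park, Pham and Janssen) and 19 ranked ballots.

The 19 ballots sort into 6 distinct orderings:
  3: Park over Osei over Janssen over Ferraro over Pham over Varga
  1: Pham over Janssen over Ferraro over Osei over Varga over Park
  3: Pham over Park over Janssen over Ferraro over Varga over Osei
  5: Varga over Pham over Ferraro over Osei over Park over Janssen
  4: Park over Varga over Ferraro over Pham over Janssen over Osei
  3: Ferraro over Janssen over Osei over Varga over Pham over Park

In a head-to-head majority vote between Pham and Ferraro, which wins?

Ballots ranking Pham above Ferraro: 1 + 3 + 5 = 9.
Ballots ranking Ferraro above Pham: 19 − 9 = 10.
Ferraro wins the head-to-head 10–9.

Ferraro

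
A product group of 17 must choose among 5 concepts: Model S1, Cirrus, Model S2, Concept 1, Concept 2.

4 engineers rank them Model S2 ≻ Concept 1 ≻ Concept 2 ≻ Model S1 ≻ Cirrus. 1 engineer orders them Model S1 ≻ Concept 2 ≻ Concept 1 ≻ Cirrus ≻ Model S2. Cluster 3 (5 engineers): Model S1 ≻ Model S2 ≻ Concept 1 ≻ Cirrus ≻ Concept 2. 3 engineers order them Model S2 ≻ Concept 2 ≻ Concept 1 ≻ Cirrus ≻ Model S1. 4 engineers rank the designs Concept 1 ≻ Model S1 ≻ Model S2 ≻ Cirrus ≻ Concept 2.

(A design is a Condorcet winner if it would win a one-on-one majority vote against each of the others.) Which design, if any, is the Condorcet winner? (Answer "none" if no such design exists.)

none

Pairwise majorities:
Model S1 vs Cirrus: 4+1+5+4 = 14 for Model S1, 3 for Cirrus — Model S1 by 14–3.
Model S1 vs Model S2: 1+5+4 = 10 for Model S1, 7 for Model S2 — Model S1 by 10–7.
Model S1 vs Concept 1: 6 to 11, Concept 1.
Model S1 vs Concept 2: 1+5+4 = 10 for Model S1, 7 for Concept 2 — Model S1 by 10–7.
Cirrus vs Model S2: Cirrus preferred on 1 ballot; Model S2 wins 16–1.
Cirrus vs Concept 1: 0 to 17, Concept 1.
Cirrus vs Concept 2: Cirrus preferred on 5+4 = 9 ballots; Cirrus wins 9–8.
Model S2 vs Concept 1: 12 to 5, Model S2.
Model S2 vs Concept 2: Model S2 is ranked higher on 4+5+3+4 = 16 ballots, Concept 2 on 1. Model S2 wins 16–1.
Concept 1 vs Concept 2: Concept 1 is ranked higher on 4+5+4 = 13 ballots, Concept 2 on 4. Concept 1 wins 13–4.
No design is unbeaten: Model S1 loses to Concept 1; Cirrus loses to Model S1; Model S2 loses to Model S1; Concept 1 loses to Model S2; Concept 2 loses to Model S1. In particular Model S1 → Model S2 → Concept 1 → Model S1 is a majority cycle — no Condorcet winner exists.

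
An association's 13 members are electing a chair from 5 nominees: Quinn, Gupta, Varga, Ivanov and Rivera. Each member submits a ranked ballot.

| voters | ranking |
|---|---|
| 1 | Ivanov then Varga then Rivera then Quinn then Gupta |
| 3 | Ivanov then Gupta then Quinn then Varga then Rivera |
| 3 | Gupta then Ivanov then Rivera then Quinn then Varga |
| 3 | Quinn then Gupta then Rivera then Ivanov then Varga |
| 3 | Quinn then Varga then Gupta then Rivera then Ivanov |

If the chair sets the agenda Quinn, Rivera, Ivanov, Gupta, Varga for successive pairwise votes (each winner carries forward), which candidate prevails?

Round 1: Quinn vs Rivera — 9–4, Quinn advances.
Round 2: Quinn vs Ivanov — 6–7, Ivanov advances.
Round 3: Ivanov vs Gupta — 4–9, Gupta advances.
Round 4: Gupta vs Varga — 9–4, Gupta advances.
Gupta survives the agenda.

Gupta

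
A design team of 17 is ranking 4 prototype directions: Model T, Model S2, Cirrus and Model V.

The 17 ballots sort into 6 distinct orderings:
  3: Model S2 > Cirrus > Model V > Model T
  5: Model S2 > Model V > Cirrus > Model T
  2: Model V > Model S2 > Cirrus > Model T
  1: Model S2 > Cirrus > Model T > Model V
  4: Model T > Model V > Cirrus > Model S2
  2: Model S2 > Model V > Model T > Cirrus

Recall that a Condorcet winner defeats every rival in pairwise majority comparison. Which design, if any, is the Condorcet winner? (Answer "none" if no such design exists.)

Model S2

Head-to-head results (17 engineers):
Model T vs Model S2: Model T preferred on 4 ballots; Model S2 wins 13–4.
Model T vs Cirrus: 6 to 11, Cirrus.
Model T vs Model V: 1+4 = 5 for Model T, 12 for Model V — Model V by 12–5.
Model S2 vs Cirrus: Model S2 preferred on 3+5+2+1+2 = 13 ballots; Model S2 wins 13–4.
Model S2 vs Model V: Model S2 preferred on 3+5+1+2 = 11 ballots; Model S2 wins 11–6.
Cirrus vs Model V: Cirrus preferred on 3+1 = 4 ballots; Model V wins 13–4.
Model S2 wins every pairwise contest, so Model S2 is the Condorcet winner.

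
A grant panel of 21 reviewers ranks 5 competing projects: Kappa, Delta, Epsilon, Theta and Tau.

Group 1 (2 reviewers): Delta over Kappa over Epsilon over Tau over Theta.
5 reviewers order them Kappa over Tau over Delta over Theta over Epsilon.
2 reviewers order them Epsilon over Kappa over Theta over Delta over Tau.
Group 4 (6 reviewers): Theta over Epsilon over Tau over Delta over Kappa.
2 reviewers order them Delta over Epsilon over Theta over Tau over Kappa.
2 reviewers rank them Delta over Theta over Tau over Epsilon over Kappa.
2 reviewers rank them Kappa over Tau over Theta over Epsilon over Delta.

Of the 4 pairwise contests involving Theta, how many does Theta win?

2

Theta against each rival (21 reviewers):
Theta vs Kappa: Kappa wins 11–10.
Theta vs Delta: 10 to 11, Delta.
Theta vs Epsilon: Theta, 15–6.
Theta vs Tau: Theta wins 12–9.
Theta beats Epsilon, Tau; loses to Kappa, Delta — 2 pairwise wins.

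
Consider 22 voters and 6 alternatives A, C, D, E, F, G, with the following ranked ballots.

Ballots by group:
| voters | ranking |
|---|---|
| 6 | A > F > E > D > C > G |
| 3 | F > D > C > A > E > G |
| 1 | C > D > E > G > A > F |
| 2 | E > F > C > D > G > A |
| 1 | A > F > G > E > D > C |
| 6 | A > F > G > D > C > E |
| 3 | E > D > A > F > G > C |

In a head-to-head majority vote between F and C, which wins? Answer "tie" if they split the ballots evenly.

Ballots ranking F above C: 6 + 3 + 2 + 1 + 6 + 3 = 21.
Ballots ranking C above F: 22 − 21 = 1.
F wins the head-to-head 21–1.

F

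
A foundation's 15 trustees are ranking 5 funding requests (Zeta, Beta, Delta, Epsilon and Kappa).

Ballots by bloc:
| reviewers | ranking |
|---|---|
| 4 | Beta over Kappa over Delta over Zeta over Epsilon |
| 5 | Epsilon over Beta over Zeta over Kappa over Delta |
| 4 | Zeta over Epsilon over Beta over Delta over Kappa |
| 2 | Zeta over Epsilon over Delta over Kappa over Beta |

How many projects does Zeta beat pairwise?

Zeta against each rival (15 reviewers):
Zeta vs Beta: Beta wins 9–6.
Zeta vs Delta: 5+4+2 = 11 for Zeta, 4 for Delta — Zeta by 11–4.
Zeta vs Epsilon: Zeta, 10–5.
Zeta vs Kappa: Zeta wins 11–4.
Zeta beats Delta, Epsilon, Kappa; loses to Beta — 3 pairwise wins.

3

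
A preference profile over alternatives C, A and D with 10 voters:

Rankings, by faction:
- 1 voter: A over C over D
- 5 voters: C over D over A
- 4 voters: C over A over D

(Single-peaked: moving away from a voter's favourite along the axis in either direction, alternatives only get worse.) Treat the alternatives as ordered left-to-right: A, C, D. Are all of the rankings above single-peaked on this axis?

yes

Axis positions: A=1, C=2, D=3.
Faction 1 (peak A at position 1): ranking walks positions 1-2-3, expanding outward from the peak — single-peaked.
Faction 2 (peak C at position 2): ranking walks positions 2-3-1, expanding outward from the peak — single-peaked.
Faction 3 (peak C at position 2): ranking walks positions 2-1-3, expanding outward from the peak — single-peaked.
Every ranking is single-peaked on this axis.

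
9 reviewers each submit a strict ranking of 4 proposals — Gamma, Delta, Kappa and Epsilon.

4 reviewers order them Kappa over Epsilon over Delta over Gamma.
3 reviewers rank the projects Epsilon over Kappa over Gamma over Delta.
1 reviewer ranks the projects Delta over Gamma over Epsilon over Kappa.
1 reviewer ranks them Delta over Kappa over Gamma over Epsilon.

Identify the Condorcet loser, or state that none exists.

Gamma

Pairwise majorities:
Gamma vs Delta: 3 for Gamma, 6 for Delta — Delta by 6–3.
Gamma vs Kappa: Kappa wins 8–1.
Gamma vs Epsilon: Gamma is ranked higher on 1+1 = 2 ballots, Epsilon on 7. Epsilon wins 7–2.
Delta vs Kappa: Kappa, 7–2.
Delta vs Epsilon: Epsilon, 7–2.
Kappa vs Epsilon: Kappa preferred on 4+1 = 5 ballots; Kappa wins 5–4.
Only Gamma has no wins; Gamma is the Condorcet loser.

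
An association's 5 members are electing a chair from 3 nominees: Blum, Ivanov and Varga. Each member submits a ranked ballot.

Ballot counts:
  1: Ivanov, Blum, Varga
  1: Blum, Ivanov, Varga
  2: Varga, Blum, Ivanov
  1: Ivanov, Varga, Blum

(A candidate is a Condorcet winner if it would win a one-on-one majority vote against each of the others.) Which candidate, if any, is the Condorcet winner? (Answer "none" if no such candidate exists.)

Head-to-head results (5 voters):
Blum–Ivanov: Blum 3–2.
Blum vs Varga: 1+1 = 2 for Blum, 3 for Varga — Varga by 3–2.
Ivanov vs Varga: Ivanov is ranked higher on 1+1+1 = 3 ballots, Varga on 2. Ivanov wins 3–2.
No candidate is unbeaten: Blum loses to Varga; Ivanov loses to Blum; Varga loses to Ivanov. In particular Blum → Ivanov → Varga → Blum is a majority cycle — no Condorcet winner exists.

none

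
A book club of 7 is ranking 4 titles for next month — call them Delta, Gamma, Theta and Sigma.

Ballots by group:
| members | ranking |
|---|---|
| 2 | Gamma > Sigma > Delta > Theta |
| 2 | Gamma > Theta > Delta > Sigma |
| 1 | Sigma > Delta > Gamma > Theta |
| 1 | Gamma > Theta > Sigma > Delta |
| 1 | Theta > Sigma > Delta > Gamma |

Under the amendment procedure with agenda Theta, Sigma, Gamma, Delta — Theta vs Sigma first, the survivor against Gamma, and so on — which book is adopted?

Gamma

Round 1: Theta vs Sigma — 4–3, Theta advances.
Round 2: Theta vs Gamma — 1–6, Gamma advances.
Round 3: Gamma vs Delta — 5–2, Gamma advances.
The agenda winner is Gamma.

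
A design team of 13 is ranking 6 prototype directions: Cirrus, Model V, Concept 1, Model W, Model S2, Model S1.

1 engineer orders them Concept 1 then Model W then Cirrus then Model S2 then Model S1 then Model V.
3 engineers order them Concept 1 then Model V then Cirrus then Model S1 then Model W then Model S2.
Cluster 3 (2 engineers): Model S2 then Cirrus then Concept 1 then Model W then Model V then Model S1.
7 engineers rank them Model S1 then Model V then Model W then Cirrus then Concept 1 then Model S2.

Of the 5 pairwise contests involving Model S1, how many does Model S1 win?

Model S1 against each rival (13 engineers):
Model S1 vs Cirrus: Model S1, 7–6.
Model S1 vs Model V: Model S1, 8–5.
Model S1 vs Concept 1: Model S1 preferred on 7 ballots; Model S1 wins 7–6.
Model S1 vs Model W: Model S1 wins 10–3.
Model S1 vs Model S2: Model S1 preferred on 3+7 = 10 ballots; Model S1 wins 10–3.
Model S1 beats Cirrus, Model V, Concept 1, Model W, Model S2 — 5 pairwise wins.

5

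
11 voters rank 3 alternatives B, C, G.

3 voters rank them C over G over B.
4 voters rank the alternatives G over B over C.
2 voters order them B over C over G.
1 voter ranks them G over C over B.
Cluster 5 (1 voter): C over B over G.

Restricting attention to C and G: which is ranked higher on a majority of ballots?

Ballots ranking C above G: 3 + 2 + 1 = 6.
Ballots ranking G above C: 11 − 6 = 5.
C wins the head-to-head 6–5.

C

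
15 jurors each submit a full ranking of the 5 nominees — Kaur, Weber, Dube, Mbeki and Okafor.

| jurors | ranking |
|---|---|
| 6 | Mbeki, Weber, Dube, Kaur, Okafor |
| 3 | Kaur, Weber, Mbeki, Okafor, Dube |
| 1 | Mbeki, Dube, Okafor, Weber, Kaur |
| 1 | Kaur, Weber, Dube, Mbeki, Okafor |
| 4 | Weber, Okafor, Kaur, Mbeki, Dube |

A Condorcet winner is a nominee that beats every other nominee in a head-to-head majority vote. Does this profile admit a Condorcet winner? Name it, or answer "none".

Weber

Check each pair by majority over 15 ballots:
Kaur–Weber: Weber 11–4.
Kaur vs Dube: Kaur, 8–7.
Kaur vs Mbeki: 3+1+4 = 8 for Kaur, 7 for Mbeki — Kaur by 8–7.
Kaur vs Okafor: Kaur is ranked higher on 6+3+1 = 10 ballots, Okafor on 5. Kaur wins 10–5.
Weber vs Dube: Weber, 14–1.
Weber vs Mbeki: Weber preferred on 3+1+4 = 8 ballots; Weber wins 8–7.
Weber vs Okafor: 14 to 1, Weber.
Dube vs Mbeki: Dube is ranked higher on 1 ballot, Mbeki on 14. Mbeki wins 14–1.
Dube vs Okafor: Dube preferred on 6+1+1 = 8 ballots; Dube wins 8–7.
Mbeki vs Okafor: Mbeki wins 11–4.
Weber wins every pairwise contest, so Weber is the Condorcet winner.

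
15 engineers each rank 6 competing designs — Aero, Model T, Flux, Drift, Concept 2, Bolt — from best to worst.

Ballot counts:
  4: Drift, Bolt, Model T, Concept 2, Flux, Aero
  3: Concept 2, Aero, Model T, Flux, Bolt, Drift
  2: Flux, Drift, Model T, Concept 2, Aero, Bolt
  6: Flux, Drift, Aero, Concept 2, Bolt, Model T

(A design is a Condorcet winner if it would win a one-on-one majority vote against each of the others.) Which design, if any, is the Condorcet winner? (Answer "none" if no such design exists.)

Pairwise majorities:
Aero vs Model T: Aero, 9–6.
Aero–Flux: Flux 12–3.
Aero vs Drift: Drift, 12–3.
Aero–Concept 2: Concept 2 9–6.
Aero–Bolt: Aero 11–4.
Model T vs Flux: Flux wins 8–7.
Model T–Drift: Drift 12–3.
Model T vs Concept 2: Concept 2 wins 9–6.
Model T–Bolt: Bolt 10–5.
Flux vs Drift: Flux, 11–4.
Flux–Concept 2: Flux 8–7.
Flux vs Bolt: Flux, 11–4.
Drift vs Concept 2: Drift, 12–3.
Drift vs Bolt: Drift, 12–3.
Concept 2 vs Bolt: Concept 2, 11–4.
Flux beats each of Aero, Model T, Drift, Concept 2, Bolt — Flux is the Condorcet winner.

Flux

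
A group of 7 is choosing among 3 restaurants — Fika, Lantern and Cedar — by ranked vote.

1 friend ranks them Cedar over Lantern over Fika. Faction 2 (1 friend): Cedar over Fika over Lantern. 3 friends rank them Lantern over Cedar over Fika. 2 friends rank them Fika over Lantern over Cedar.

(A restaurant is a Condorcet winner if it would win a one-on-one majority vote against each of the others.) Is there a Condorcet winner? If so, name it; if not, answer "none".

Lantern

Pairwise majorities:
Fika vs Lantern: Fika preferred on 1+2 = 3 ballots; Lantern wins 4–3.
Fika vs Cedar: Cedar, 5–2.
Lantern–Cedar: Lantern 5–2.
Lantern beats each of Fika, Cedar — Lantern is the Condorcet winner.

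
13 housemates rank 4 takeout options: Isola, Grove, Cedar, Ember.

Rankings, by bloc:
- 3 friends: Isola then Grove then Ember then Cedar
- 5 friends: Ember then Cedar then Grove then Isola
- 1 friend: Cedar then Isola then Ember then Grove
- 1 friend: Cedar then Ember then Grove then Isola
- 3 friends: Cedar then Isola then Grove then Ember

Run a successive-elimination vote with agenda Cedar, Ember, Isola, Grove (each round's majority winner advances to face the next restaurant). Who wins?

Round 1: Cedar vs Ember — 5–8, Ember advances.
Round 2: Ember vs Isola — 6–7, Isola advances.
Round 3: Isola vs Grove — 7–6, Isola advances.
Isola survives the agenda.

Isola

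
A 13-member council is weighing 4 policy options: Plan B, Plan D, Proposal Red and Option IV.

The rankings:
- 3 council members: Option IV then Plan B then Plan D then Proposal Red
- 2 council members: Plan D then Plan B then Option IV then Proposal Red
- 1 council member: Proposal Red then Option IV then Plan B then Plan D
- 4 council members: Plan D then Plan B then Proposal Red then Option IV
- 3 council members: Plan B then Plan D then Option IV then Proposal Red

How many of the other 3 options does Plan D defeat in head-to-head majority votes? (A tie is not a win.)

Plan D against each rival (13 council members):
Plan D vs Plan B: 6 to 7, Plan B.
Plan D–Proposal Red: Plan D 12–1.
Plan D vs Option IV: Plan D, 9–4.
Plan D beats Proposal Red, Option IV; loses to Plan B — 2 pairwise wins.

2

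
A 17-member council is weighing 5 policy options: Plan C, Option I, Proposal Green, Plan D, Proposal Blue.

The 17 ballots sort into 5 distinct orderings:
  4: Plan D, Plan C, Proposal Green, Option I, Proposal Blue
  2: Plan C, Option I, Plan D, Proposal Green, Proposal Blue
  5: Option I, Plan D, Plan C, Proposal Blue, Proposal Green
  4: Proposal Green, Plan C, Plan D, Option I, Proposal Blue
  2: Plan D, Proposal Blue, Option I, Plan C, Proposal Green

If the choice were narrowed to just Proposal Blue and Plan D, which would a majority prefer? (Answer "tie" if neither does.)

Plan D

No ballot ranks Proposal Blue above Plan D: 0.
Ballots ranking Plan D above Proposal Blue: 17 − 0 = 17.
Plan D wins the head-to-head 17–0.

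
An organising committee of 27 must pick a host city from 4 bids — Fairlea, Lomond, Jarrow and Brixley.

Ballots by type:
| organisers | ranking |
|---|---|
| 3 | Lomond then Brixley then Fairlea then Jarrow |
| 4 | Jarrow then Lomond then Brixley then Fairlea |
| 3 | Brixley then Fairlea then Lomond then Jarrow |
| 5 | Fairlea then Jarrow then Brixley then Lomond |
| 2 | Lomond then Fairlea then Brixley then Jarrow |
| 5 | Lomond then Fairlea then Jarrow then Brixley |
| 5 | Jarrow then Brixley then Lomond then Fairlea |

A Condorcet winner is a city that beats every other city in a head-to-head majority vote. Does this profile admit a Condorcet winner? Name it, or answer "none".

none

Check each pair by majority over 27 ballots:
Fairlea vs Lomond: Lomond, 19–8.
Fairlea vs Jarrow: Fairlea, 18–9.
Fairlea–Brixley: Brixley 15–12.
Lomond–Jarrow: Jarrow 14–13.
Lomond vs Brixley: Lomond wins 14–13.
Jarrow–Brixley: Jarrow 19–8.
Each city drops at least one matchup (Fairlea loses to Lomond; Lomond loses to Jarrow; Jarrow loses to Fairlea; Brixley loses to Lomond); the cycle Fairlea > Jarrow > Lomond > Fairlea rules out a Condorcet winner.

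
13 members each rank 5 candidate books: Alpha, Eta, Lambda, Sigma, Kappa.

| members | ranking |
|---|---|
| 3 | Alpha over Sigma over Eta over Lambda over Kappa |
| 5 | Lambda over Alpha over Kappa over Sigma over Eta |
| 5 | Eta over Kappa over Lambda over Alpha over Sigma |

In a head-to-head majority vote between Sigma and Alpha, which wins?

No ballot ranks Sigma above Alpha: 0.
Ballots ranking Alpha above Sigma: 13 − 0 = 13.
Alpha wins the head-to-head 13–0.

Alpha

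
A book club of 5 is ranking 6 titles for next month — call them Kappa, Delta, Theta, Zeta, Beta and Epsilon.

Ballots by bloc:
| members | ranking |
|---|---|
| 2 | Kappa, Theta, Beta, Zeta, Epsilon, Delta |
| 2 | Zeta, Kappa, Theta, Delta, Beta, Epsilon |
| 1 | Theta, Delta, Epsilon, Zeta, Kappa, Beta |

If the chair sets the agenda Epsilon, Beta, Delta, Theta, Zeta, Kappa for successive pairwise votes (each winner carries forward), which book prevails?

Round 1: Epsilon vs Beta — 1–4, Beta advances.
Round 2: Beta vs Delta — 2–3, Delta advances.
Round 3: Delta vs Theta — 0–5, Theta advances.
Round 4: Theta vs Zeta — 3–2, Theta advances.
Round 5: Theta vs Kappa — 1–4, Kappa advances.
Kappa survives the agenda.

Kappa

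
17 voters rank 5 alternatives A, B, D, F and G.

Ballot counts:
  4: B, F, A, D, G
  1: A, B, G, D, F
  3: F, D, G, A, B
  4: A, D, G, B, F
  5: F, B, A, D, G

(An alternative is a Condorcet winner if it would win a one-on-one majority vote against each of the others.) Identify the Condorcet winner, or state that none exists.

B

Head-to-head results (17 voters):
A–B: B 9–8.
A vs D: A wins 14–3.
A vs F: F, 12–5.
A vs G: A is ranked higher on 4+1+4+5 = 14 ballots, G on 3. A wins 14–3.
B vs D: 4+1+5 = 10 for B, 7 for D — B by 10–7.
B vs F: 4+1+4 = 9 for B, 8 for F — B by 9–8.
B vs G: 4+1+5 = 10 for B, 7 for G — B by 10–7.
D vs F: 1+4 = 5 for D, 12 for F — F by 12–5.
D vs G: D wins 16–1.
F–G: F 12–5.
B wins every pairwise contest, so B is the Condorcet winner.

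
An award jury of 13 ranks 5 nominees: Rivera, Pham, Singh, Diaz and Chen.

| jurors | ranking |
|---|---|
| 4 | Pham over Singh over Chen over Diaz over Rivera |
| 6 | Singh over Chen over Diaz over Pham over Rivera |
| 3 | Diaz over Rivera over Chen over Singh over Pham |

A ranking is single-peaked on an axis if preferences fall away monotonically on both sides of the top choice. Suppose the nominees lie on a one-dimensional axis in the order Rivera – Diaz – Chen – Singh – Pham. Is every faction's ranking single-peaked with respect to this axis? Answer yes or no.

Axis positions: Rivera=1, Diaz=2, Chen=3, Singh=4, Pham=5.
Faction 1 (peak Pham at position 5): ranking walks positions 5-4-3-2-1, expanding outward from the peak — single-peaked.
Faction 2 (peak Singh at position 4): ranking walks positions 4-3-2-5-1, expanding outward from the peak — single-peaked.
Faction 3 (peak Diaz at position 2): ranking walks positions 2-1-3-4-5, expanding outward from the peak — single-peaked.
Every ranking is single-peaked on this axis.

yes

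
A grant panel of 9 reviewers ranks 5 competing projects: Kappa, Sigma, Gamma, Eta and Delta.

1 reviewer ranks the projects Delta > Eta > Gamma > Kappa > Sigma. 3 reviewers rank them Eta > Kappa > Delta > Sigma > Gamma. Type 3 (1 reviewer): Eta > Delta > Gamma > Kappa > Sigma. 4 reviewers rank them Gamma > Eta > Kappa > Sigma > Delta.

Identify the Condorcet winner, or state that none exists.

Pairwise majorities:
Kappa vs Sigma: Kappa, 9–0.
Kappa vs Gamma: Gamma, 6–3.
Kappa vs Eta: Eta, 9–0.
Kappa vs Delta: Kappa wins 7–2.
Sigma vs Gamma: Gamma, 6–3.
Sigma vs Eta: Eta wins 9–0.
Sigma vs Delta: Delta, 5–4.
Gamma vs Eta: Eta, 5–4.
Gamma vs Delta: Delta wins 5–4.
Eta vs Delta: Eta, 8–1.
Eta beats each of Kappa, Sigma, Gamma, Delta — Eta is the Condorcet winner.

Eta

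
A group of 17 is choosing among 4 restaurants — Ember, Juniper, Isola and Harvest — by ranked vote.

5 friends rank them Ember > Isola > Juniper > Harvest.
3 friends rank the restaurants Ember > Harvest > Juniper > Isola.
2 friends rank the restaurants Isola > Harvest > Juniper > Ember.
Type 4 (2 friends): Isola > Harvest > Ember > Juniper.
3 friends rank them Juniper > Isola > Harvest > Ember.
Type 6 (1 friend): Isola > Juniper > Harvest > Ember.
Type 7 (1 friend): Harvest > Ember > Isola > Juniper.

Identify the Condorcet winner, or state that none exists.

none

Check each pair by majority over 17 ballots:
Ember–Juniper: Ember 11–6.
Ember vs Isola: Ember preferred on 5+3+1 = 9 ballots; Ember wins 9–8.
Ember vs Harvest: Ember preferred on 5+3 = 8 ballots; Harvest wins 9–8.
Juniper vs Isola: Juniper preferred on 3+3 = 6 ballots; Isola wins 11–6.
Juniper vs Harvest: Juniper is ranked higher on 5+3+1 = 9 ballots, Harvest on 8. Juniper wins 9–8.
Isola vs Harvest: Isola wins 13–4.
Each restaurant drops at least one matchup (Ember loses to Harvest; Juniper loses to Ember; Isola loses to Ember; Harvest loses to Juniper); the cycle Ember > Juniper > Harvest > Ember rules out a Condorcet winner.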